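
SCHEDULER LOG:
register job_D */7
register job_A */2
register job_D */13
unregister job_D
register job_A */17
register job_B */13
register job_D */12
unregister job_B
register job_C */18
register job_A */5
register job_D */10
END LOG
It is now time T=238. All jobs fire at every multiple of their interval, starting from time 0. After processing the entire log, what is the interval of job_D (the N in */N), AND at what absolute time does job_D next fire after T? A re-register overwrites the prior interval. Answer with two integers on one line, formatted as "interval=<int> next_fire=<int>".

Answer: interval=10 next_fire=240

Derivation:
Op 1: register job_D */7 -> active={job_D:*/7}
Op 2: register job_A */2 -> active={job_A:*/2, job_D:*/7}
Op 3: register job_D */13 -> active={job_A:*/2, job_D:*/13}
Op 4: unregister job_D -> active={job_A:*/2}
Op 5: register job_A */17 -> active={job_A:*/17}
Op 6: register job_B */13 -> active={job_A:*/17, job_B:*/13}
Op 7: register job_D */12 -> active={job_A:*/17, job_B:*/13, job_D:*/12}
Op 8: unregister job_B -> active={job_A:*/17, job_D:*/12}
Op 9: register job_C */18 -> active={job_A:*/17, job_C:*/18, job_D:*/12}
Op 10: register job_A */5 -> active={job_A:*/5, job_C:*/18, job_D:*/12}
Op 11: register job_D */10 -> active={job_A:*/5, job_C:*/18, job_D:*/10}
Final interval of job_D = 10
Next fire of job_D after T=238: (238//10+1)*10 = 240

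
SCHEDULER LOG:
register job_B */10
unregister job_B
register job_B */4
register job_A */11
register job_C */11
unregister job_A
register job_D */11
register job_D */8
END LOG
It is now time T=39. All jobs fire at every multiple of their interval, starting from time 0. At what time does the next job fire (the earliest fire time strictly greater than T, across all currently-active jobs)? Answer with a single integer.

Answer: 40

Derivation:
Op 1: register job_B */10 -> active={job_B:*/10}
Op 2: unregister job_B -> active={}
Op 3: register job_B */4 -> active={job_B:*/4}
Op 4: register job_A */11 -> active={job_A:*/11, job_B:*/4}
Op 5: register job_C */11 -> active={job_A:*/11, job_B:*/4, job_C:*/11}
Op 6: unregister job_A -> active={job_B:*/4, job_C:*/11}
Op 7: register job_D */11 -> active={job_B:*/4, job_C:*/11, job_D:*/11}
Op 8: register job_D */8 -> active={job_B:*/4, job_C:*/11, job_D:*/8}
  job_B: interval 4, next fire after T=39 is 40
  job_C: interval 11, next fire after T=39 is 44
  job_D: interval 8, next fire after T=39 is 40
Earliest fire time = 40 (job job_B)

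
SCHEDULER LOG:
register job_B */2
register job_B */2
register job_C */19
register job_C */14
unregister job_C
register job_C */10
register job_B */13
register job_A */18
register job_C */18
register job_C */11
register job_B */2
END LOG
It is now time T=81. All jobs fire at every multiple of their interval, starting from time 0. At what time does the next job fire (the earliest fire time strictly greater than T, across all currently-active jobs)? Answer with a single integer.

Answer: 82

Derivation:
Op 1: register job_B */2 -> active={job_B:*/2}
Op 2: register job_B */2 -> active={job_B:*/2}
Op 3: register job_C */19 -> active={job_B:*/2, job_C:*/19}
Op 4: register job_C */14 -> active={job_B:*/2, job_C:*/14}
Op 5: unregister job_C -> active={job_B:*/2}
Op 6: register job_C */10 -> active={job_B:*/2, job_C:*/10}
Op 7: register job_B */13 -> active={job_B:*/13, job_C:*/10}
Op 8: register job_A */18 -> active={job_A:*/18, job_B:*/13, job_C:*/10}
Op 9: register job_C */18 -> active={job_A:*/18, job_B:*/13, job_C:*/18}
Op 10: register job_C */11 -> active={job_A:*/18, job_B:*/13, job_C:*/11}
Op 11: register job_B */2 -> active={job_A:*/18, job_B:*/2, job_C:*/11}
  job_A: interval 18, next fire after T=81 is 90
  job_B: interval 2, next fire after T=81 is 82
  job_C: interval 11, next fire after T=81 is 88
Earliest fire time = 82 (job job_B)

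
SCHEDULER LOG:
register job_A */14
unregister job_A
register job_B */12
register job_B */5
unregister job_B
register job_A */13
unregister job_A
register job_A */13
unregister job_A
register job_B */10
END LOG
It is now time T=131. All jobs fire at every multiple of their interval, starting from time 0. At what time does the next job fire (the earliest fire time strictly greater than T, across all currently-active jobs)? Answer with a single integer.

Answer: 140

Derivation:
Op 1: register job_A */14 -> active={job_A:*/14}
Op 2: unregister job_A -> active={}
Op 3: register job_B */12 -> active={job_B:*/12}
Op 4: register job_B */5 -> active={job_B:*/5}
Op 5: unregister job_B -> active={}
Op 6: register job_A */13 -> active={job_A:*/13}
Op 7: unregister job_A -> active={}
Op 8: register job_A */13 -> active={job_A:*/13}
Op 9: unregister job_A -> active={}
Op 10: register job_B */10 -> active={job_B:*/10}
  job_B: interval 10, next fire after T=131 is 140
Earliest fire time = 140 (job job_B)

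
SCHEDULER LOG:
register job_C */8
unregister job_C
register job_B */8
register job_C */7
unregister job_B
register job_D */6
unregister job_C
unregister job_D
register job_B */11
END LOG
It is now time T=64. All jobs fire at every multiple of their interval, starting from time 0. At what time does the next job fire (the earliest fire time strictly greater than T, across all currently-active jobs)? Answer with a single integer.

Op 1: register job_C */8 -> active={job_C:*/8}
Op 2: unregister job_C -> active={}
Op 3: register job_B */8 -> active={job_B:*/8}
Op 4: register job_C */7 -> active={job_B:*/8, job_C:*/7}
Op 5: unregister job_B -> active={job_C:*/7}
Op 6: register job_D */6 -> active={job_C:*/7, job_D:*/6}
Op 7: unregister job_C -> active={job_D:*/6}
Op 8: unregister job_D -> active={}
Op 9: register job_B */11 -> active={job_B:*/11}
  job_B: interval 11, next fire after T=64 is 66
Earliest fire time = 66 (job job_B)

Answer: 66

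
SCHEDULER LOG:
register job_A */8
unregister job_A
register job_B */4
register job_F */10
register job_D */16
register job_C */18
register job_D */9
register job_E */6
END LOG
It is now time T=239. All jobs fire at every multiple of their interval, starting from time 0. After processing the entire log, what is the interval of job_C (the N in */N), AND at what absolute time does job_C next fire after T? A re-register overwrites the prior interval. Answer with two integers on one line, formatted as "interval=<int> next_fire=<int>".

Op 1: register job_A */8 -> active={job_A:*/8}
Op 2: unregister job_A -> active={}
Op 3: register job_B */4 -> active={job_B:*/4}
Op 4: register job_F */10 -> active={job_B:*/4, job_F:*/10}
Op 5: register job_D */16 -> active={job_B:*/4, job_D:*/16, job_F:*/10}
Op 6: register job_C */18 -> active={job_B:*/4, job_C:*/18, job_D:*/16, job_F:*/10}
Op 7: register job_D */9 -> active={job_B:*/4, job_C:*/18, job_D:*/9, job_F:*/10}
Op 8: register job_E */6 -> active={job_B:*/4, job_C:*/18, job_D:*/9, job_E:*/6, job_F:*/10}
Final interval of job_C = 18
Next fire of job_C after T=239: (239//18+1)*18 = 252

Answer: interval=18 next_fire=252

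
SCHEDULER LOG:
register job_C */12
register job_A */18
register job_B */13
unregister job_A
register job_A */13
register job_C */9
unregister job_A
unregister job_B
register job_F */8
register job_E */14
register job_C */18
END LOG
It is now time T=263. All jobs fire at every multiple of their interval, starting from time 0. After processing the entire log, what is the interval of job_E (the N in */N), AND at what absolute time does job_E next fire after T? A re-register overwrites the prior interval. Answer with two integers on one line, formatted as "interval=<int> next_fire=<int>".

Op 1: register job_C */12 -> active={job_C:*/12}
Op 2: register job_A */18 -> active={job_A:*/18, job_C:*/12}
Op 3: register job_B */13 -> active={job_A:*/18, job_B:*/13, job_C:*/12}
Op 4: unregister job_A -> active={job_B:*/13, job_C:*/12}
Op 5: register job_A */13 -> active={job_A:*/13, job_B:*/13, job_C:*/12}
Op 6: register job_C */9 -> active={job_A:*/13, job_B:*/13, job_C:*/9}
Op 7: unregister job_A -> active={job_B:*/13, job_C:*/9}
Op 8: unregister job_B -> active={job_C:*/9}
Op 9: register job_F */8 -> active={job_C:*/9, job_F:*/8}
Op 10: register job_E */14 -> active={job_C:*/9, job_E:*/14, job_F:*/8}
Op 11: register job_C */18 -> active={job_C:*/18, job_E:*/14, job_F:*/8}
Final interval of job_E = 14
Next fire of job_E after T=263: (263//14+1)*14 = 266

Answer: interval=14 next_fire=266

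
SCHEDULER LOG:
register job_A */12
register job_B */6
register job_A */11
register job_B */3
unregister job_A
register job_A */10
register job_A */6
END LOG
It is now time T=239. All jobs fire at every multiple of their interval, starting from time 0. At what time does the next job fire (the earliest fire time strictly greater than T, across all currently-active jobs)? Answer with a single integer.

Answer: 240

Derivation:
Op 1: register job_A */12 -> active={job_A:*/12}
Op 2: register job_B */6 -> active={job_A:*/12, job_B:*/6}
Op 3: register job_A */11 -> active={job_A:*/11, job_B:*/6}
Op 4: register job_B */3 -> active={job_A:*/11, job_B:*/3}
Op 5: unregister job_A -> active={job_B:*/3}
Op 6: register job_A */10 -> active={job_A:*/10, job_B:*/3}
Op 7: register job_A */6 -> active={job_A:*/6, job_B:*/3}
  job_A: interval 6, next fire after T=239 is 240
  job_B: interval 3, next fire after T=239 is 240
Earliest fire time = 240 (job job_A)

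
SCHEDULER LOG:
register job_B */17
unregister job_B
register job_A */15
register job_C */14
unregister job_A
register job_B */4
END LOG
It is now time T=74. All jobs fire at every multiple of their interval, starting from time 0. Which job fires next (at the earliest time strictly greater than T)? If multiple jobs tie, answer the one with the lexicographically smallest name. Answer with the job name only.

Answer: job_B

Derivation:
Op 1: register job_B */17 -> active={job_B:*/17}
Op 2: unregister job_B -> active={}
Op 3: register job_A */15 -> active={job_A:*/15}
Op 4: register job_C */14 -> active={job_A:*/15, job_C:*/14}
Op 5: unregister job_A -> active={job_C:*/14}
Op 6: register job_B */4 -> active={job_B:*/4, job_C:*/14}
  job_B: interval 4, next fire after T=74 is 76
  job_C: interval 14, next fire after T=74 is 84
Earliest = 76, winner (lex tiebreak) = job_B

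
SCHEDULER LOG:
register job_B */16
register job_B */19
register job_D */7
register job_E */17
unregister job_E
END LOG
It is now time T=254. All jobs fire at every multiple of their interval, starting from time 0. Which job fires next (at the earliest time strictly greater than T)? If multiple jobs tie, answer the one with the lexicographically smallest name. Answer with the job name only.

Answer: job_D

Derivation:
Op 1: register job_B */16 -> active={job_B:*/16}
Op 2: register job_B */19 -> active={job_B:*/19}
Op 3: register job_D */7 -> active={job_B:*/19, job_D:*/7}
Op 4: register job_E */17 -> active={job_B:*/19, job_D:*/7, job_E:*/17}
Op 5: unregister job_E -> active={job_B:*/19, job_D:*/7}
  job_B: interval 19, next fire after T=254 is 266
  job_D: interval 7, next fire after T=254 is 259
Earliest = 259, winner (lex tiebreak) = job_D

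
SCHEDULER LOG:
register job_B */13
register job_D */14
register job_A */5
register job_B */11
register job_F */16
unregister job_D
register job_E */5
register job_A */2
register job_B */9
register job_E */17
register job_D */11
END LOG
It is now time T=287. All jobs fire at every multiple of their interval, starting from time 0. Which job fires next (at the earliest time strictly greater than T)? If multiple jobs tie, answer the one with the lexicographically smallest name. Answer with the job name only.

Op 1: register job_B */13 -> active={job_B:*/13}
Op 2: register job_D */14 -> active={job_B:*/13, job_D:*/14}
Op 3: register job_A */5 -> active={job_A:*/5, job_B:*/13, job_D:*/14}
Op 4: register job_B */11 -> active={job_A:*/5, job_B:*/11, job_D:*/14}
Op 5: register job_F */16 -> active={job_A:*/5, job_B:*/11, job_D:*/14, job_F:*/16}
Op 6: unregister job_D -> active={job_A:*/5, job_B:*/11, job_F:*/16}
Op 7: register job_E */5 -> active={job_A:*/5, job_B:*/11, job_E:*/5, job_F:*/16}
Op 8: register job_A */2 -> active={job_A:*/2, job_B:*/11, job_E:*/5, job_F:*/16}
Op 9: register job_B */9 -> active={job_A:*/2, job_B:*/9, job_E:*/5, job_F:*/16}
Op 10: register job_E */17 -> active={job_A:*/2, job_B:*/9, job_E:*/17, job_F:*/16}
Op 11: register job_D */11 -> active={job_A:*/2, job_B:*/9, job_D:*/11, job_E:*/17, job_F:*/16}
  job_A: interval 2, next fire after T=287 is 288
  job_B: interval 9, next fire after T=287 is 288
  job_D: interval 11, next fire after T=287 is 297
  job_E: interval 17, next fire after T=287 is 289
  job_F: interval 16, next fire after T=287 is 288
Earliest = 288, winner (lex tiebreak) = job_A

Answer: job_A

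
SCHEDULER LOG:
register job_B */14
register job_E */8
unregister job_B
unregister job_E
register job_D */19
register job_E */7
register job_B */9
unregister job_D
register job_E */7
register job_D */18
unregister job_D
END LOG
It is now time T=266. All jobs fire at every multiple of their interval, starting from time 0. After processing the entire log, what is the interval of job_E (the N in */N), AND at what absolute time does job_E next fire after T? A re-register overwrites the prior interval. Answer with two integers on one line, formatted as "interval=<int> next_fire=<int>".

Op 1: register job_B */14 -> active={job_B:*/14}
Op 2: register job_E */8 -> active={job_B:*/14, job_E:*/8}
Op 3: unregister job_B -> active={job_E:*/8}
Op 4: unregister job_E -> active={}
Op 5: register job_D */19 -> active={job_D:*/19}
Op 6: register job_E */7 -> active={job_D:*/19, job_E:*/7}
Op 7: register job_B */9 -> active={job_B:*/9, job_D:*/19, job_E:*/7}
Op 8: unregister job_D -> active={job_B:*/9, job_E:*/7}
Op 9: register job_E */7 -> active={job_B:*/9, job_E:*/7}
Op 10: register job_D */18 -> active={job_B:*/9, job_D:*/18, job_E:*/7}
Op 11: unregister job_D -> active={job_B:*/9, job_E:*/7}
Final interval of job_E = 7
Next fire of job_E after T=266: (266//7+1)*7 = 273

Answer: interval=7 next_fire=273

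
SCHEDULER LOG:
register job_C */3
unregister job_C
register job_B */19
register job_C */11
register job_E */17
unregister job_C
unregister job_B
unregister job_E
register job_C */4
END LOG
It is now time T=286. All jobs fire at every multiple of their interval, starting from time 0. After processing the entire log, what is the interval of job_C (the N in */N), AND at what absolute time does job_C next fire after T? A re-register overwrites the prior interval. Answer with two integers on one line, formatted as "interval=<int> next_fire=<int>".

Answer: interval=4 next_fire=288

Derivation:
Op 1: register job_C */3 -> active={job_C:*/3}
Op 2: unregister job_C -> active={}
Op 3: register job_B */19 -> active={job_B:*/19}
Op 4: register job_C */11 -> active={job_B:*/19, job_C:*/11}
Op 5: register job_E */17 -> active={job_B:*/19, job_C:*/11, job_E:*/17}
Op 6: unregister job_C -> active={job_B:*/19, job_E:*/17}
Op 7: unregister job_B -> active={job_E:*/17}
Op 8: unregister job_E -> active={}
Op 9: register job_C */4 -> active={job_C:*/4}
Final interval of job_C = 4
Next fire of job_C after T=286: (286//4+1)*4 = 288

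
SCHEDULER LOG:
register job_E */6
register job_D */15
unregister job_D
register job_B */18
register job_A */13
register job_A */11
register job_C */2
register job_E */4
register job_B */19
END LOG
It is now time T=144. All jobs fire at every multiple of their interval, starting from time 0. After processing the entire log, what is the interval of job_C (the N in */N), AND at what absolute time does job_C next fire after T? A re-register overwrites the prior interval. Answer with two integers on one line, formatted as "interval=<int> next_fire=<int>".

Answer: interval=2 next_fire=146

Derivation:
Op 1: register job_E */6 -> active={job_E:*/6}
Op 2: register job_D */15 -> active={job_D:*/15, job_E:*/6}
Op 3: unregister job_D -> active={job_E:*/6}
Op 4: register job_B */18 -> active={job_B:*/18, job_E:*/6}
Op 5: register job_A */13 -> active={job_A:*/13, job_B:*/18, job_E:*/6}
Op 6: register job_A */11 -> active={job_A:*/11, job_B:*/18, job_E:*/6}
Op 7: register job_C */2 -> active={job_A:*/11, job_B:*/18, job_C:*/2, job_E:*/6}
Op 8: register job_E */4 -> active={job_A:*/11, job_B:*/18, job_C:*/2, job_E:*/4}
Op 9: register job_B */19 -> active={job_A:*/11, job_B:*/19, job_C:*/2, job_E:*/4}
Final interval of job_C = 2
Next fire of job_C after T=144: (144//2+1)*2 = 146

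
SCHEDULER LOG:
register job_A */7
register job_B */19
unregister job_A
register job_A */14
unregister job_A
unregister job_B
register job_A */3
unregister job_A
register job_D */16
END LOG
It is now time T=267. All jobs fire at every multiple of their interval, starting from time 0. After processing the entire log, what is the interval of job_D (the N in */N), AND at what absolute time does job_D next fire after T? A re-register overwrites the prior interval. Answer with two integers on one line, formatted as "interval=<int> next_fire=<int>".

Op 1: register job_A */7 -> active={job_A:*/7}
Op 2: register job_B */19 -> active={job_A:*/7, job_B:*/19}
Op 3: unregister job_A -> active={job_B:*/19}
Op 4: register job_A */14 -> active={job_A:*/14, job_B:*/19}
Op 5: unregister job_A -> active={job_B:*/19}
Op 6: unregister job_B -> active={}
Op 7: register job_A */3 -> active={job_A:*/3}
Op 8: unregister job_A -> active={}
Op 9: register job_D */16 -> active={job_D:*/16}
Final interval of job_D = 16
Next fire of job_D after T=267: (267//16+1)*16 = 272

Answer: interval=16 next_fire=272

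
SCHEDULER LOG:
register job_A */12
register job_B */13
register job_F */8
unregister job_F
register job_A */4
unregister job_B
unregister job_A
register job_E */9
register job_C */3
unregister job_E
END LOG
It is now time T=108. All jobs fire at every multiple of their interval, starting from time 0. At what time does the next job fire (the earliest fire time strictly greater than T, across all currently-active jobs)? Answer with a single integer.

Answer: 111

Derivation:
Op 1: register job_A */12 -> active={job_A:*/12}
Op 2: register job_B */13 -> active={job_A:*/12, job_B:*/13}
Op 3: register job_F */8 -> active={job_A:*/12, job_B:*/13, job_F:*/8}
Op 4: unregister job_F -> active={job_A:*/12, job_B:*/13}
Op 5: register job_A */4 -> active={job_A:*/4, job_B:*/13}
Op 6: unregister job_B -> active={job_A:*/4}
Op 7: unregister job_A -> active={}
Op 8: register job_E */9 -> active={job_E:*/9}
Op 9: register job_C */3 -> active={job_C:*/3, job_E:*/9}
Op 10: unregister job_E -> active={job_C:*/3}
  job_C: interval 3, next fire after T=108 is 111
Earliest fire time = 111 (job job_C)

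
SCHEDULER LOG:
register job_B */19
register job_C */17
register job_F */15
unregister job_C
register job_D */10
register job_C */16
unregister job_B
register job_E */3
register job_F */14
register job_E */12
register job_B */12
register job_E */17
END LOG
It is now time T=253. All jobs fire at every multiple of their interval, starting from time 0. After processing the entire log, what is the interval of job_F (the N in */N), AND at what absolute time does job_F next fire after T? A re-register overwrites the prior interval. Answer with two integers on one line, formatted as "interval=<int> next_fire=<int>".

Answer: interval=14 next_fire=266

Derivation:
Op 1: register job_B */19 -> active={job_B:*/19}
Op 2: register job_C */17 -> active={job_B:*/19, job_C:*/17}
Op 3: register job_F */15 -> active={job_B:*/19, job_C:*/17, job_F:*/15}
Op 4: unregister job_C -> active={job_B:*/19, job_F:*/15}
Op 5: register job_D */10 -> active={job_B:*/19, job_D:*/10, job_F:*/15}
Op 6: register job_C */16 -> active={job_B:*/19, job_C:*/16, job_D:*/10, job_F:*/15}
Op 7: unregister job_B -> active={job_C:*/16, job_D:*/10, job_F:*/15}
Op 8: register job_E */3 -> active={job_C:*/16, job_D:*/10, job_E:*/3, job_F:*/15}
Op 9: register job_F */14 -> active={job_C:*/16, job_D:*/10, job_E:*/3, job_F:*/14}
Op 10: register job_E */12 -> active={job_C:*/16, job_D:*/10, job_E:*/12, job_F:*/14}
Op 11: register job_B */12 -> active={job_B:*/12, job_C:*/16, job_D:*/10, job_E:*/12, job_F:*/14}
Op 12: register job_E */17 -> active={job_B:*/12, job_C:*/16, job_D:*/10, job_E:*/17, job_F:*/14}
Final interval of job_F = 14
Next fire of job_F after T=253: (253//14+1)*14 = 266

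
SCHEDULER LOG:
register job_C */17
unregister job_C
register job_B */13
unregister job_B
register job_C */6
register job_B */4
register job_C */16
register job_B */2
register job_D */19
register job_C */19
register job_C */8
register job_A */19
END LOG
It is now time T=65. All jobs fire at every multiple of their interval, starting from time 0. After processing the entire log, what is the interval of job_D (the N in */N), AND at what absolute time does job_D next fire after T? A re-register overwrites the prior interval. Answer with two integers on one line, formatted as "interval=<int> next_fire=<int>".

Answer: interval=19 next_fire=76

Derivation:
Op 1: register job_C */17 -> active={job_C:*/17}
Op 2: unregister job_C -> active={}
Op 3: register job_B */13 -> active={job_B:*/13}
Op 4: unregister job_B -> active={}
Op 5: register job_C */6 -> active={job_C:*/6}
Op 6: register job_B */4 -> active={job_B:*/4, job_C:*/6}
Op 7: register job_C */16 -> active={job_B:*/4, job_C:*/16}
Op 8: register job_B */2 -> active={job_B:*/2, job_C:*/16}
Op 9: register job_D */19 -> active={job_B:*/2, job_C:*/16, job_D:*/19}
Op 10: register job_C */19 -> active={job_B:*/2, job_C:*/19, job_D:*/19}
Op 11: register job_C */8 -> active={job_B:*/2, job_C:*/8, job_D:*/19}
Op 12: register job_A */19 -> active={job_A:*/19, job_B:*/2, job_C:*/8, job_D:*/19}
Final interval of job_D = 19
Next fire of job_D after T=65: (65//19+1)*19 = 76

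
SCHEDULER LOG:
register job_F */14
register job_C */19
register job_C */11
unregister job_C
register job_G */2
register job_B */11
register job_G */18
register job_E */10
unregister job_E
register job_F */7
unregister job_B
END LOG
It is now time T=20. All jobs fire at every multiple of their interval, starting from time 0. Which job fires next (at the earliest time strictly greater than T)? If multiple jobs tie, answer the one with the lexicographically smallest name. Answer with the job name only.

Op 1: register job_F */14 -> active={job_F:*/14}
Op 2: register job_C */19 -> active={job_C:*/19, job_F:*/14}
Op 3: register job_C */11 -> active={job_C:*/11, job_F:*/14}
Op 4: unregister job_C -> active={job_F:*/14}
Op 5: register job_G */2 -> active={job_F:*/14, job_G:*/2}
Op 6: register job_B */11 -> active={job_B:*/11, job_F:*/14, job_G:*/2}
Op 7: register job_G */18 -> active={job_B:*/11, job_F:*/14, job_G:*/18}
Op 8: register job_E */10 -> active={job_B:*/11, job_E:*/10, job_F:*/14, job_G:*/18}
Op 9: unregister job_E -> active={job_B:*/11, job_F:*/14, job_G:*/18}
Op 10: register job_F */7 -> active={job_B:*/11, job_F:*/7, job_G:*/18}
Op 11: unregister job_B -> active={job_F:*/7, job_G:*/18}
  job_F: interval 7, next fire after T=20 is 21
  job_G: interval 18, next fire after T=20 is 36
Earliest = 21, winner (lex tiebreak) = job_F

Answer: job_F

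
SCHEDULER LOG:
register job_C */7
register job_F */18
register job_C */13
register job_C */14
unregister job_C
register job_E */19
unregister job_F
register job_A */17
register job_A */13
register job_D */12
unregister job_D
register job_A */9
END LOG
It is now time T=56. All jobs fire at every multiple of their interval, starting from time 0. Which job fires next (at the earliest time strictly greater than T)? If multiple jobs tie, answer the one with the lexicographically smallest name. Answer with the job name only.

Answer: job_E

Derivation:
Op 1: register job_C */7 -> active={job_C:*/7}
Op 2: register job_F */18 -> active={job_C:*/7, job_F:*/18}
Op 3: register job_C */13 -> active={job_C:*/13, job_F:*/18}
Op 4: register job_C */14 -> active={job_C:*/14, job_F:*/18}
Op 5: unregister job_C -> active={job_F:*/18}
Op 6: register job_E */19 -> active={job_E:*/19, job_F:*/18}
Op 7: unregister job_F -> active={job_E:*/19}
Op 8: register job_A */17 -> active={job_A:*/17, job_E:*/19}
Op 9: register job_A */13 -> active={job_A:*/13, job_E:*/19}
Op 10: register job_D */12 -> active={job_A:*/13, job_D:*/12, job_E:*/19}
Op 11: unregister job_D -> active={job_A:*/13, job_E:*/19}
Op 12: register job_A */9 -> active={job_A:*/9, job_E:*/19}
  job_A: interval 9, next fire after T=56 is 63
  job_E: interval 19, next fire after T=56 is 57
Earliest = 57, winner (lex tiebreak) = job_E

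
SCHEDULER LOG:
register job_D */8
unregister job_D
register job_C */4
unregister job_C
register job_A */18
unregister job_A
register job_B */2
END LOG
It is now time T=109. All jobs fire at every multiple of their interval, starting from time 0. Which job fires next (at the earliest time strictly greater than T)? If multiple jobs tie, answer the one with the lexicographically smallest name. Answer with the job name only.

Answer: job_B

Derivation:
Op 1: register job_D */8 -> active={job_D:*/8}
Op 2: unregister job_D -> active={}
Op 3: register job_C */4 -> active={job_C:*/4}
Op 4: unregister job_C -> active={}
Op 5: register job_A */18 -> active={job_A:*/18}
Op 6: unregister job_A -> active={}
Op 7: register job_B */2 -> active={job_B:*/2}
  job_B: interval 2, next fire after T=109 is 110
Earliest = 110, winner (lex tiebreak) = job_B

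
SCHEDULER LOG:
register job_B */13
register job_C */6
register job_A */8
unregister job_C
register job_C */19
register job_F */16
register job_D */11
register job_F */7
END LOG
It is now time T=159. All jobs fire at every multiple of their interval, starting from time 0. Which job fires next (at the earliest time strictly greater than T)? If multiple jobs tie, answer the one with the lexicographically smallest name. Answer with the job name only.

Answer: job_A

Derivation:
Op 1: register job_B */13 -> active={job_B:*/13}
Op 2: register job_C */6 -> active={job_B:*/13, job_C:*/6}
Op 3: register job_A */8 -> active={job_A:*/8, job_B:*/13, job_C:*/6}
Op 4: unregister job_C -> active={job_A:*/8, job_B:*/13}
Op 5: register job_C */19 -> active={job_A:*/8, job_B:*/13, job_C:*/19}
Op 6: register job_F */16 -> active={job_A:*/8, job_B:*/13, job_C:*/19, job_F:*/16}
Op 7: register job_D */11 -> active={job_A:*/8, job_B:*/13, job_C:*/19, job_D:*/11, job_F:*/16}
Op 8: register job_F */7 -> active={job_A:*/8, job_B:*/13, job_C:*/19, job_D:*/11, job_F:*/7}
  job_A: interval 8, next fire after T=159 is 160
  job_B: interval 13, next fire after T=159 is 169
  job_C: interval 19, next fire after T=159 is 171
  job_D: interval 11, next fire after T=159 is 165
  job_F: interval 7, next fire after T=159 is 161
Earliest = 160, winner (lex tiebreak) = job_A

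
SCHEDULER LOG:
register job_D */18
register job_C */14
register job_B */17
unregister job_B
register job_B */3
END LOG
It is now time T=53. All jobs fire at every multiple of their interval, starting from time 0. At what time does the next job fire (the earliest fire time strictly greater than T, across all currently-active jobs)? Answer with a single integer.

Answer: 54

Derivation:
Op 1: register job_D */18 -> active={job_D:*/18}
Op 2: register job_C */14 -> active={job_C:*/14, job_D:*/18}
Op 3: register job_B */17 -> active={job_B:*/17, job_C:*/14, job_D:*/18}
Op 4: unregister job_B -> active={job_C:*/14, job_D:*/18}
Op 5: register job_B */3 -> active={job_B:*/3, job_C:*/14, job_D:*/18}
  job_B: interval 3, next fire after T=53 is 54
  job_C: interval 14, next fire after T=53 is 56
  job_D: interval 18, next fire after T=53 is 54
Earliest fire time = 54 (job job_B)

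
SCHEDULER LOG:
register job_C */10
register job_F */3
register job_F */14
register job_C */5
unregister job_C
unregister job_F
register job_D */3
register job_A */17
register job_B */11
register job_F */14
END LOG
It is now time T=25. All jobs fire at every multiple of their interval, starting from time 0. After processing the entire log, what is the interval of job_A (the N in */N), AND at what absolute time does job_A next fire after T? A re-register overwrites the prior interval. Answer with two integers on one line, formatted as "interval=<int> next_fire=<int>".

Answer: interval=17 next_fire=34

Derivation:
Op 1: register job_C */10 -> active={job_C:*/10}
Op 2: register job_F */3 -> active={job_C:*/10, job_F:*/3}
Op 3: register job_F */14 -> active={job_C:*/10, job_F:*/14}
Op 4: register job_C */5 -> active={job_C:*/5, job_F:*/14}
Op 5: unregister job_C -> active={job_F:*/14}
Op 6: unregister job_F -> active={}
Op 7: register job_D */3 -> active={job_D:*/3}
Op 8: register job_A */17 -> active={job_A:*/17, job_D:*/3}
Op 9: register job_B */11 -> active={job_A:*/17, job_B:*/11, job_D:*/3}
Op 10: register job_F */14 -> active={job_A:*/17, job_B:*/11, job_D:*/3, job_F:*/14}
Final interval of job_A = 17
Next fire of job_A after T=25: (25//17+1)*17 = 34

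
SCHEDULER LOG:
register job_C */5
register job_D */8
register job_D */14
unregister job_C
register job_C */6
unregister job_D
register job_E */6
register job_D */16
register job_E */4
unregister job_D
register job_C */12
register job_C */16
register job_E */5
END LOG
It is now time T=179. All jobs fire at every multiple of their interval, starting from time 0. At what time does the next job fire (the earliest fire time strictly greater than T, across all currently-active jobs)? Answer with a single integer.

Answer: 180

Derivation:
Op 1: register job_C */5 -> active={job_C:*/5}
Op 2: register job_D */8 -> active={job_C:*/5, job_D:*/8}
Op 3: register job_D */14 -> active={job_C:*/5, job_D:*/14}
Op 4: unregister job_C -> active={job_D:*/14}
Op 5: register job_C */6 -> active={job_C:*/6, job_D:*/14}
Op 6: unregister job_D -> active={job_C:*/6}
Op 7: register job_E */6 -> active={job_C:*/6, job_E:*/6}
Op 8: register job_D */16 -> active={job_C:*/6, job_D:*/16, job_E:*/6}
Op 9: register job_E */4 -> active={job_C:*/6, job_D:*/16, job_E:*/4}
Op 10: unregister job_D -> active={job_C:*/6, job_E:*/4}
Op 11: register job_C */12 -> active={job_C:*/12, job_E:*/4}
Op 12: register job_C */16 -> active={job_C:*/16, job_E:*/4}
Op 13: register job_E */5 -> active={job_C:*/16, job_E:*/5}
  job_C: interval 16, next fire after T=179 is 192
  job_E: interval 5, next fire after T=179 is 180
Earliest fire time = 180 (job job_E)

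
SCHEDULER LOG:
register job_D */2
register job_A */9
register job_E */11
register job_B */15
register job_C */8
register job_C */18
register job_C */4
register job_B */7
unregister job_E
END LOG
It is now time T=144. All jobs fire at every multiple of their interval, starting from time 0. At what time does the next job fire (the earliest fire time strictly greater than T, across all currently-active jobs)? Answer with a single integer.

Answer: 146

Derivation:
Op 1: register job_D */2 -> active={job_D:*/2}
Op 2: register job_A */9 -> active={job_A:*/9, job_D:*/2}
Op 3: register job_E */11 -> active={job_A:*/9, job_D:*/2, job_E:*/11}
Op 4: register job_B */15 -> active={job_A:*/9, job_B:*/15, job_D:*/2, job_E:*/11}
Op 5: register job_C */8 -> active={job_A:*/9, job_B:*/15, job_C:*/8, job_D:*/2, job_E:*/11}
Op 6: register job_C */18 -> active={job_A:*/9, job_B:*/15, job_C:*/18, job_D:*/2, job_E:*/11}
Op 7: register job_C */4 -> active={job_A:*/9, job_B:*/15, job_C:*/4, job_D:*/2, job_E:*/11}
Op 8: register job_B */7 -> active={job_A:*/9, job_B:*/7, job_C:*/4, job_D:*/2, job_E:*/11}
Op 9: unregister job_E -> active={job_A:*/9, job_B:*/7, job_C:*/4, job_D:*/2}
  job_A: interval 9, next fire after T=144 is 153
  job_B: interval 7, next fire after T=144 is 147
  job_C: interval 4, next fire after T=144 is 148
  job_D: interval 2, next fire after T=144 is 146
Earliest fire time = 146 (job job_D)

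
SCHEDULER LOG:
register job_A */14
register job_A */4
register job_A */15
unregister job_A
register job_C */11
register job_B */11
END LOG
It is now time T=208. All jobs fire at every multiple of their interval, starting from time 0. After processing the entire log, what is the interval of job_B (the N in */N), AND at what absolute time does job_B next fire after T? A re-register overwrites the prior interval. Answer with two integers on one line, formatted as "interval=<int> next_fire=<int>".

Answer: interval=11 next_fire=209

Derivation:
Op 1: register job_A */14 -> active={job_A:*/14}
Op 2: register job_A */4 -> active={job_A:*/4}
Op 3: register job_A */15 -> active={job_A:*/15}
Op 4: unregister job_A -> active={}
Op 5: register job_C */11 -> active={job_C:*/11}
Op 6: register job_B */11 -> active={job_B:*/11, job_C:*/11}
Final interval of job_B = 11
Next fire of job_B after T=208: (208//11+1)*11 = 209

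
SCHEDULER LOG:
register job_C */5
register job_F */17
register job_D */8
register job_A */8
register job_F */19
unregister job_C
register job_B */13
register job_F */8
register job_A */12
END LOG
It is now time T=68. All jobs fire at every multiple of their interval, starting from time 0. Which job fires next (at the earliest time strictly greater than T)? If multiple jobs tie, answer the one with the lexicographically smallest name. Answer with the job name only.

Op 1: register job_C */5 -> active={job_C:*/5}
Op 2: register job_F */17 -> active={job_C:*/5, job_F:*/17}
Op 3: register job_D */8 -> active={job_C:*/5, job_D:*/8, job_F:*/17}
Op 4: register job_A */8 -> active={job_A:*/8, job_C:*/5, job_D:*/8, job_F:*/17}
Op 5: register job_F */19 -> active={job_A:*/8, job_C:*/5, job_D:*/8, job_F:*/19}
Op 6: unregister job_C -> active={job_A:*/8, job_D:*/8, job_F:*/19}
Op 7: register job_B */13 -> active={job_A:*/8, job_B:*/13, job_D:*/8, job_F:*/19}
Op 8: register job_F */8 -> active={job_A:*/8, job_B:*/13, job_D:*/8, job_F:*/8}
Op 9: register job_A */12 -> active={job_A:*/12, job_B:*/13, job_D:*/8, job_F:*/8}
  job_A: interval 12, next fire after T=68 is 72
  job_B: interval 13, next fire after T=68 is 78
  job_D: interval 8, next fire after T=68 is 72
  job_F: interval 8, next fire after T=68 is 72
Earliest = 72, winner (lex tiebreak) = job_A

Answer: job_A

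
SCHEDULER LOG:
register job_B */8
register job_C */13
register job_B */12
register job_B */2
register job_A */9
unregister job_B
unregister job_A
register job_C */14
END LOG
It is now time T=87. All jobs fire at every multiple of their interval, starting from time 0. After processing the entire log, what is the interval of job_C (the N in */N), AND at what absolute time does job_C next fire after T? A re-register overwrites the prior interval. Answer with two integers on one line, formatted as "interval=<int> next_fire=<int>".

Answer: interval=14 next_fire=98

Derivation:
Op 1: register job_B */8 -> active={job_B:*/8}
Op 2: register job_C */13 -> active={job_B:*/8, job_C:*/13}
Op 3: register job_B */12 -> active={job_B:*/12, job_C:*/13}
Op 4: register job_B */2 -> active={job_B:*/2, job_C:*/13}
Op 5: register job_A */9 -> active={job_A:*/9, job_B:*/2, job_C:*/13}
Op 6: unregister job_B -> active={job_A:*/9, job_C:*/13}
Op 7: unregister job_A -> active={job_C:*/13}
Op 8: register job_C */14 -> active={job_C:*/14}
Final interval of job_C = 14
Next fire of job_C after T=87: (87//14+1)*14 = 98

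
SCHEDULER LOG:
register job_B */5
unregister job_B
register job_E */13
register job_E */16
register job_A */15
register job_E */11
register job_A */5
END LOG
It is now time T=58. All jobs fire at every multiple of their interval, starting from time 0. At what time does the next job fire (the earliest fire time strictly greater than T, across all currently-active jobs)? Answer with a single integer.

Op 1: register job_B */5 -> active={job_B:*/5}
Op 2: unregister job_B -> active={}
Op 3: register job_E */13 -> active={job_E:*/13}
Op 4: register job_E */16 -> active={job_E:*/16}
Op 5: register job_A */15 -> active={job_A:*/15, job_E:*/16}
Op 6: register job_E */11 -> active={job_A:*/15, job_E:*/11}
Op 7: register job_A */5 -> active={job_A:*/5, job_E:*/11}
  job_A: interval 5, next fire after T=58 is 60
  job_E: interval 11, next fire after T=58 is 66
Earliest fire time = 60 (job job_A)

Answer: 60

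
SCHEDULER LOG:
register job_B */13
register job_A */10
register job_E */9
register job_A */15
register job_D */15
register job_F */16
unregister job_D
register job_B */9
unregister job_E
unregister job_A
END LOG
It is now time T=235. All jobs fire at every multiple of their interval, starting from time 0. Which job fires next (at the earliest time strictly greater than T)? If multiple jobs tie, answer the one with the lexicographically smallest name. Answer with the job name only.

Op 1: register job_B */13 -> active={job_B:*/13}
Op 2: register job_A */10 -> active={job_A:*/10, job_B:*/13}
Op 3: register job_E */9 -> active={job_A:*/10, job_B:*/13, job_E:*/9}
Op 4: register job_A */15 -> active={job_A:*/15, job_B:*/13, job_E:*/9}
Op 5: register job_D */15 -> active={job_A:*/15, job_B:*/13, job_D:*/15, job_E:*/9}
Op 6: register job_F */16 -> active={job_A:*/15, job_B:*/13, job_D:*/15, job_E:*/9, job_F:*/16}
Op 7: unregister job_D -> active={job_A:*/15, job_B:*/13, job_E:*/9, job_F:*/16}
Op 8: register job_B */9 -> active={job_A:*/15, job_B:*/9, job_E:*/9, job_F:*/16}
Op 9: unregister job_E -> active={job_A:*/15, job_B:*/9, job_F:*/16}
Op 10: unregister job_A -> active={job_B:*/9, job_F:*/16}
  job_B: interval 9, next fire after T=235 is 243
  job_F: interval 16, next fire after T=235 is 240
Earliest = 240, winner (lex tiebreak) = job_F

Answer: job_F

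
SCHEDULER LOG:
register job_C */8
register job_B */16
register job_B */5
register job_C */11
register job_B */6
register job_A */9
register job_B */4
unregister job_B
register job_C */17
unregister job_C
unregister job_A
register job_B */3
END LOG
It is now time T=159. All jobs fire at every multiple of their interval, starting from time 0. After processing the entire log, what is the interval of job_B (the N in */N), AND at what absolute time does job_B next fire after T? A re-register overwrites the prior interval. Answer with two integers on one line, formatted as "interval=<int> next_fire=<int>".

Op 1: register job_C */8 -> active={job_C:*/8}
Op 2: register job_B */16 -> active={job_B:*/16, job_C:*/8}
Op 3: register job_B */5 -> active={job_B:*/5, job_C:*/8}
Op 4: register job_C */11 -> active={job_B:*/5, job_C:*/11}
Op 5: register job_B */6 -> active={job_B:*/6, job_C:*/11}
Op 6: register job_A */9 -> active={job_A:*/9, job_B:*/6, job_C:*/11}
Op 7: register job_B */4 -> active={job_A:*/9, job_B:*/4, job_C:*/11}
Op 8: unregister job_B -> active={job_A:*/9, job_C:*/11}
Op 9: register job_C */17 -> active={job_A:*/9, job_C:*/17}
Op 10: unregister job_C -> active={job_A:*/9}
Op 11: unregister job_A -> active={}
Op 12: register job_B */3 -> active={job_B:*/3}
Final interval of job_B = 3
Next fire of job_B after T=159: (159//3+1)*3 = 162

Answer: interval=3 next_fire=162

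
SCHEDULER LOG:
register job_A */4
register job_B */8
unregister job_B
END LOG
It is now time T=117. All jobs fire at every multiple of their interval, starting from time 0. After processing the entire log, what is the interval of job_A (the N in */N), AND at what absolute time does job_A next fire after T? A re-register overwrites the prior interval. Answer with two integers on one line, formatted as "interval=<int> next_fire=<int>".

Op 1: register job_A */4 -> active={job_A:*/4}
Op 2: register job_B */8 -> active={job_A:*/4, job_B:*/8}
Op 3: unregister job_B -> active={job_A:*/4}
Final interval of job_A = 4
Next fire of job_A after T=117: (117//4+1)*4 = 120

Answer: interval=4 next_fire=120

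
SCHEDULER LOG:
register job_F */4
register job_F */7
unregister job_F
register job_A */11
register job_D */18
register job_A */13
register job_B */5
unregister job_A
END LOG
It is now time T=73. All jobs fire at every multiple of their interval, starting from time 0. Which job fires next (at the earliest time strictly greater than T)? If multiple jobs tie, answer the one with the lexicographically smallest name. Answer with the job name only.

Op 1: register job_F */4 -> active={job_F:*/4}
Op 2: register job_F */7 -> active={job_F:*/7}
Op 3: unregister job_F -> active={}
Op 4: register job_A */11 -> active={job_A:*/11}
Op 5: register job_D */18 -> active={job_A:*/11, job_D:*/18}
Op 6: register job_A */13 -> active={job_A:*/13, job_D:*/18}
Op 7: register job_B */5 -> active={job_A:*/13, job_B:*/5, job_D:*/18}
Op 8: unregister job_A -> active={job_B:*/5, job_D:*/18}
  job_B: interval 5, next fire after T=73 is 75
  job_D: interval 18, next fire after T=73 is 90
Earliest = 75, winner (lex tiebreak) = job_B

Answer: job_B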